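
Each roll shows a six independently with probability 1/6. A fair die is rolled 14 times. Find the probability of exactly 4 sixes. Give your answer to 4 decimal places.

0.1247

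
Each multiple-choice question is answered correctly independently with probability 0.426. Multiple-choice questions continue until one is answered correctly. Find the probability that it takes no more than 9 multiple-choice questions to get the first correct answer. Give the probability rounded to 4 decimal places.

Y = number of multiple-choice questions to the first success; geometric, p = 0.426.
P(Y ≤ 9) = 1 − (1−p)^9 = 1 − 0.006764 = 0.993236

0.9932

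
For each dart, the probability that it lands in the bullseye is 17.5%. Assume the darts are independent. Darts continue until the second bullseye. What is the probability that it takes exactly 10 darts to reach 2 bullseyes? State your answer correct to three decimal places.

Y = trial on which the second success occurs; negative binomial, r=2, p=0.175.
P(Y=10) = C(9,1) · p^2 · (1−p)^8
= 9 · 0.030625 · 0.2146 = 0.05915

0.059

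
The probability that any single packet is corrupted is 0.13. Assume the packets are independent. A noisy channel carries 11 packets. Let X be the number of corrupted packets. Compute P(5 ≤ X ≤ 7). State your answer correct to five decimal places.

X ~ Binomial(11, 0.13); P(5 ≤ X ≤ 7) = Σ C(11,k) p^k (1−p)^(11−k) over k:
  k=5: C(11,5)·0.13^5·0.87^6 = 0.0074383
  k=6: C(11,6)·0.13^6·0.87^5 = 0.0011115
  k=7: C(11,7)·0.13^7·0.87^4 = 0.0001186
Total = 0.0086684

0.00867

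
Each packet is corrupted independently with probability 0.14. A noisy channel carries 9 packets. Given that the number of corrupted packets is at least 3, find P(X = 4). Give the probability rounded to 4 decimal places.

X ~ Binomial(9, 0.14). Want P(X=4 | X≥3) = P(X=4) / P(X≥3).
P(X=4) = C(9,4)·0.14^4·0.86^5 = 0.022771
P(X≥3) = 1 − 0.257327 − 0.377015 − 0.245498 = 0.120160
Ratio = 0.022771 / 0.120160 = 0.189502

0.1895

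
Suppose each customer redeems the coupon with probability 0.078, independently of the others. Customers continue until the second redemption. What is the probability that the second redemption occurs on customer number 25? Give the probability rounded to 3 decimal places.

0.023

Y = trial on which the second success occurs; negative binomial, r=2, p=0.078.
P(Y=25) = C(24,1) · p^2 · (1−p)^23
= 24 · 0.006084 · 0.15446 = 0.02255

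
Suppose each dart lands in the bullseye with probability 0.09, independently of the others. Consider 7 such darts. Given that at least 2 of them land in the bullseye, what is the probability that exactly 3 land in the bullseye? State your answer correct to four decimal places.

0.1394

X ~ Binomial(7, 0.09). Want P(X=3 | X≥2) = P(X=3) / P(X≥2).
P(X=3) = C(7,3)·0.09^3·0.91^4 = 0.017497
P(X≥2) = 1 − 0.516761 − 0.357758 = 0.125481
Ratio = 0.017497 / 0.125481 = 0.139438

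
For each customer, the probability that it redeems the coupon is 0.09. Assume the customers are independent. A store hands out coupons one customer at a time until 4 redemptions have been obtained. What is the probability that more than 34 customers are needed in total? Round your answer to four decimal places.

0.6333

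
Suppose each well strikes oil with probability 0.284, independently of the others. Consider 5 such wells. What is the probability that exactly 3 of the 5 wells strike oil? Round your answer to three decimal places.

X ~ Binomial(n=5, p=0.284).
P(X=3) = C(5,3) · p^3 · (1−p)^2
= 10 · 0.022906 · 0.51266 = 0.11743

0.117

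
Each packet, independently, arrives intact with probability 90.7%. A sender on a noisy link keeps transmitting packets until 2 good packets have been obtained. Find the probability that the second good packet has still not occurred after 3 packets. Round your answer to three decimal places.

0.024

Needing more than 3 packets ⇔ fewer than 2 successes in the first 3. With X ~ Binomial(3, 0.907), P(Y > 3) = P(X ≤ 1).
  k=0: C(3,0)·0.907^0·0.093^3 = 0.00080
  k=1: C(3,1)·0.907^1·0.093^2 = 0.02353
P(X ≤ 1) = 0.02434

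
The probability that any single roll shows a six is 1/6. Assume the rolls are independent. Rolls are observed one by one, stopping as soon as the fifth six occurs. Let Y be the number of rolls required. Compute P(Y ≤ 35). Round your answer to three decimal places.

0.716

Finishing within 35 rolls ⇔ at least 5 successes in the first 35. With X ~ Binomial(35, 0.166667), P(Y ≤ 35) = 1 − P(X ≤ 4).
  k=0: C(35,0)·0.166667^0·0.833333^35 = 0.00169
  k=1: C(35,1)·0.166667^1·0.833333^34 = 0.01185
  k=2: C(35,2)·0.166667^2·0.833333^33 = 0.04029
  k=3: C(35,3)·0.166667^3·0.833333^32 = 0.08865
  k=4: C(35,4)·0.166667^4·0.833333^31 = 0.14183
1 − 0.28432 = 0.71568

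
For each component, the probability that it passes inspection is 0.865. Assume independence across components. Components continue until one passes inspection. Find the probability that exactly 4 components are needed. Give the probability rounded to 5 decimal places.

0.00213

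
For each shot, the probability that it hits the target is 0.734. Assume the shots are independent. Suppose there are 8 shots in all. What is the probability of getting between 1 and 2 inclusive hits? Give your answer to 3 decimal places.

X ~ Binomial(8, 0.734); P(1 ≤ X ≤ 2) = Σ C(8,k) p^k (1−p)^(8−k) over k:
  k=1: C(8,1)·0.734^1·0.266^7 = 0.00055
  k=2: C(8,2)·0.734^2·0.266^6 = 0.00534
Total = 0.00590

0.006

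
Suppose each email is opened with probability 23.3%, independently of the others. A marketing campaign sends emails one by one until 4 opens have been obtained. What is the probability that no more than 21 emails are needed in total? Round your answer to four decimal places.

0.7561

Finishing within 21 emails ⇔ at least 4 successes in the first 21. With X ~ Binomial(21, 0.233), P(Y ≤ 21) = 1 − P(X ≤ 3).
  k=0: C(21,0)·0.233^0·0.767^21 = 0.003808
  k=1: C(21,1)·0.233^1·0.767^20 = 0.024293
  k=2: C(21,2)·0.233^2·0.767^19 = 0.073798
  k=3: C(21,3)·0.233^3·0.767^18 = 0.141983
1 − 0.243882 = 0.756118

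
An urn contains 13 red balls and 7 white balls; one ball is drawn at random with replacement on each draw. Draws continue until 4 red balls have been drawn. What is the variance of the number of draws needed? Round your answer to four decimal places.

Y = total draws until the fourth success; negative binomial with r=4, p=0.65.
Var(Y) = r(1−p)/p² = 4·0.35 / 0.65² = 3.313609

3.3136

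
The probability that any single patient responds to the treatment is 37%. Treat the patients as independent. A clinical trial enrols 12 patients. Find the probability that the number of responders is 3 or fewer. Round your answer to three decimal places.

0.295

X ~ Binomial(12, 0.37); P(X ≤ 3) = Σ C(12,k) p^k (1−p)^(12−k) over k:
  k=0: C(12,0)·0.37^0·0.63^12 = 0.00391
  k=1: C(12,1)·0.37^1·0.63^11 = 0.02755
  k=2: C(12,2)·0.37^2·0.63^10 = 0.08899
  k=3: C(12,3)·0.37^3·0.63^9 = 0.17422
Total = 0.29467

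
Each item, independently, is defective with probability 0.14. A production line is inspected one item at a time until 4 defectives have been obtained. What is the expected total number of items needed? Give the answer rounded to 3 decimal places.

28.571

Y = total items until the fourth success; negative binomial with r=4, p=0.14.
E[Y] = r / p = 4 / 0.14 = 28.57143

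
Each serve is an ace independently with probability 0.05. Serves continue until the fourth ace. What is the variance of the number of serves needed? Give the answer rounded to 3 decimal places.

1520.000

Y = total serves until the fourth success; negative binomial with r=4, p=0.05.
Var(Y) = r(1−p)/p² = 4·0.95 / 0.05² = 1520.00000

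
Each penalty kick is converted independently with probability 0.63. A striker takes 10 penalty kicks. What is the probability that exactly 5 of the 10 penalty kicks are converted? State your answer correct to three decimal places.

0.173

X ~ Binomial(n=10, p=0.63).
P(X=5) = C(10,5) · p^5 · (1−p)^5
= 252 · 0.099244 · 0.0069344 = 0.17343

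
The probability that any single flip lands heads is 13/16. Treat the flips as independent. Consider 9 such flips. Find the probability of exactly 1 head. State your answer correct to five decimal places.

0.00001

X ~ Binomial(n=9, p=0.8125).
P(X=1) = C(9,1) · p^1 · (1−p)^8
= 9 · 0.8125 · 1.5276e-06 = 0.0000112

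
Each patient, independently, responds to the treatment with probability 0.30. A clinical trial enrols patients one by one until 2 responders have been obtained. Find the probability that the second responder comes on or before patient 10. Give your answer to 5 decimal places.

Finishing within 10 patients ⇔ at least 2 successes in the first 10. With X ~ Binomial(10, 0.30), P(Y ≤ 10) = 1 − P(X ≤ 1).
  k=0: C(10,0)·0.30^0·0.70^10 = 0.0282475
  k=1: C(10,1)·0.30^1·0.70^9 = 0.1210608
1 − 0.1493083 = 0.8506917

0.85069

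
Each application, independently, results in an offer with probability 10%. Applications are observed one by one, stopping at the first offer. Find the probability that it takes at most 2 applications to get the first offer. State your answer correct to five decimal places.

Y = number of applications to the first success; geometric, p = 0.10.
P(Y ≤ 2) = 1 − (1−p)^2 = 1 − 0.8100000 = 0.1900000

0.19000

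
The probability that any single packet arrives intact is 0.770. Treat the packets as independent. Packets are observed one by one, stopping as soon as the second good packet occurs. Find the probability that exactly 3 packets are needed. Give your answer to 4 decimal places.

Y = trial on which the second success occurs; negative binomial, r=2, p=0.77.
P(Y=3) = C(2,1) · p^2 · (1−p)^1
= 2 · 0.5929 · 0.23 = 0.272734

0.2727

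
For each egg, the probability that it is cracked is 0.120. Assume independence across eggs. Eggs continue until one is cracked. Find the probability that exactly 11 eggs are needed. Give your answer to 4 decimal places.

0.0334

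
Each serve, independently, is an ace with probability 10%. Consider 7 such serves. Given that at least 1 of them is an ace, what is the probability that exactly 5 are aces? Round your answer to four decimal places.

X ~ Binomial(7, 0.10). Want P(X=5 | X≥1) = P(X=5) / P(X≥1).
P(X=5) = C(7,5)·0.10^5·0.90^2 = 0.000170
P(X≥1) = 1 − 0.478297 = 0.521703
Ratio = 0.000170 / 0.521703 = 0.000326

0.0003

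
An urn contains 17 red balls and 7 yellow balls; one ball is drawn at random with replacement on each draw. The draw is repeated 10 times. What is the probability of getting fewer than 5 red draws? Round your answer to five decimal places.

0.04150

X ~ Binomial(10, 0.708333); P(X ≤ 4) = Σ C(10,k) p^k (1−p)^(10−k) over k:
  k=0: C(10,0)·0.708333^0·0.291667^10 = 0.0000045
  k=1: C(10,1)·0.708333^1·0.291667^9 = 0.0001082
  k=2: C(10,2)·0.708333^2·0.291667^8 = 0.0011824
  k=3: C(10,3)·0.708333^3·0.291667^7 = 0.0076578
  k=4: C(10,4)·0.708333^4·0.291667^6 = 0.0325455
Total = 0.0414984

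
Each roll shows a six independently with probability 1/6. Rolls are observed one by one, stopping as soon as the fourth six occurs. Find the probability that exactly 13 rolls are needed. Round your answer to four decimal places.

Y = trial on which the fourth success occurs; negative binomial, r=4, p=0.166667.
P(Y=13) = C(12,3) · p^4 · (1−p)^9
= 220 · 0.0007716 · 0.19381 = 0.032899

0.0329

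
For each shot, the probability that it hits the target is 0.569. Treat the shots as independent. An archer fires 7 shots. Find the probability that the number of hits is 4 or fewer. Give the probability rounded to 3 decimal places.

0.646

X ~ Binomial(7, 0.569); P(X ≤ 4) = Σ C(7,k) p^k (1−p)^(7−k) over k:
  k=0: C(7,0)·0.569^0·0.431^7 = 0.00276
  k=1: C(7,1)·0.569^1·0.431^6 = 0.02553
  k=2: C(7,2)·0.569^2·0.431^5 = 0.10112
  k=3: C(7,3)·0.569^3·0.431^4 = 0.22249
  k=4: C(7,4)·0.569^4·0.431^3 = 0.29373
Total = 0.64563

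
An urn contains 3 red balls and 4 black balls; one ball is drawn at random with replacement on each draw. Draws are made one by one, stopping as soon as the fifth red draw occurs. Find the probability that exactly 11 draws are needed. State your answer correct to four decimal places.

Y = trial on which the fifth success occurs; negative binomial, r=5, p=0.428571.
P(Y=11) = C(10,4) · p^5 · (1−p)^6
= 210 · 0.014458 · 0.034815 = 0.105708

0.1057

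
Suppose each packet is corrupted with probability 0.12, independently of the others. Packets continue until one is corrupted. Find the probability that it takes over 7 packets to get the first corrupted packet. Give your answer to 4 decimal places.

Y = number of packets to the first success; geometric, p = 0.12.
P(Y > 7) = P(first 7 all fail) = (1−p)^7 = 0.408676

0.4087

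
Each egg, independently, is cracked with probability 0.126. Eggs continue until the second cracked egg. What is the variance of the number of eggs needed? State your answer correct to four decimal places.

Y = total eggs until the second success; negative binomial with r=2, p=0.126.
Var(Y) = r(1−p)/p² = 2·0.874 / 0.126² = 110.103301

110.1033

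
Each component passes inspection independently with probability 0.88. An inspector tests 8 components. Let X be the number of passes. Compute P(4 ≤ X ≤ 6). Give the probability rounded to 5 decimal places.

X ~ Binomial(8, 0.88); P(4 ≤ X ≤ 6) = Σ C(8,k) p^k (1−p)^(8−k) over k:
  k=4: C(8,4)·0.88^4·0.12^4 = 0.0087047
  k=5: C(8,5)·0.88^5·0.12^3 = 0.0510676
  k=6: C(8,6)·0.88^6·0.12^2 = 0.1872477
Total = 0.2470200

0.24702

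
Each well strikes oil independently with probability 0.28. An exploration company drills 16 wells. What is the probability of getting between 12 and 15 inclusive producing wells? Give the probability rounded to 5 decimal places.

X ~ Binomial(16, 0.28); P(12 ≤ X ≤ 15) = Σ C(16,k) p^k (1−p)^(16−k) over k:
  k=12: C(16,12)·0.28^12·0.72^4 = 0.0001136
  k=13: C(16,13)·0.28^13·0.72^3 = 0.0000136
  k=14: C(16,14)·0.28^14·0.72^2 = 0.0000011
  k=15: C(16,15)·0.28^15·0.72^1 = 0.0000001
Total = 0.0001284

0.00013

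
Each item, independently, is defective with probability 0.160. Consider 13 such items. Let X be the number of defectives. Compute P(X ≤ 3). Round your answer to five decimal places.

X ~ Binomial(13, 0.16); P(X ≤ 3) = Σ C(13,k) p^k (1−p)^(13−k) over k:
  k=0: C(13,0)·0.16^0·0.84^13 = 0.1036647
  k=1: C(13,1)·0.16^1·0.84^12 = 0.2566934
  k=2: C(13,2)·0.16^2·0.84^11 = 0.2933639
  k=3: C(13,3)·0.16^3·0.84^10 = 0.2048891
Total = 0.8586111

0.85861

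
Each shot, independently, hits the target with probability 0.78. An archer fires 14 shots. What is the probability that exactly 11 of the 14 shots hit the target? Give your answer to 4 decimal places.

0.2520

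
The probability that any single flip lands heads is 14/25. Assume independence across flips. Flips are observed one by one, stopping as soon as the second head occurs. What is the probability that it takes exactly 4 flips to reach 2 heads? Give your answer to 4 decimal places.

Y = trial on which the second success occurs; negative binomial, r=2, p=0.56.
P(Y=4) = C(3,1) · p^2 · (1−p)^2
= 3 · 0.3136 · 0.1936 = 0.182139

0.1821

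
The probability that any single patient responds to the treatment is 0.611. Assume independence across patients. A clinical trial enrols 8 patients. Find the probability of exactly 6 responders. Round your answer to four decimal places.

0.2204

X ~ Binomial(n=8, p=0.611).
P(X=6) = C(8,6) · p^6 · (1−p)^2
= 28 · 0.052029 · 0.15132 = 0.220447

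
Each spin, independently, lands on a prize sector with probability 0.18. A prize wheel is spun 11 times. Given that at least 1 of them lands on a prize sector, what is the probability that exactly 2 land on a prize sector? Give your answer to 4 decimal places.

0.3366

X ~ Binomial(11, 0.18). Want P(X=2 | X≥1) = P(X=2) / P(X≥1).
P(X=2) = C(11,2)·0.18^2·0.82^9 = 0.298698
P(X≥1) = 1 − 0.112707 = 0.887293
Ratio = 0.298698 / 0.887293 = 0.336640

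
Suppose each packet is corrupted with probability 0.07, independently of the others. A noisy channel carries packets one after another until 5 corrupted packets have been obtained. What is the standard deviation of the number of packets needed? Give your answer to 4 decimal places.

30.8055

Y = total packets until the fifth success; negative binomial with r=5, p=0.07.
SD(Y) = √[r(1−p)/p²] = √(948.979592) = 30.805512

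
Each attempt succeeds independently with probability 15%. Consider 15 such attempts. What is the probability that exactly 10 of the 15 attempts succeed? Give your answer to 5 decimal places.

0.00001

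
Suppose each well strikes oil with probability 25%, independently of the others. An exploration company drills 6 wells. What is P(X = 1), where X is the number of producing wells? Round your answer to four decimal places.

0.3560

X ~ Binomial(n=6, p=0.25).
P(X=1) = C(6,1) · p^1 · (1−p)^5
= 6 · 0.25 · 0.2373 = 0.355957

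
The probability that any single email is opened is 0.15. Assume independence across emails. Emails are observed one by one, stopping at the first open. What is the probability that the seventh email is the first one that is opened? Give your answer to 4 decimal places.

Geometric (trials to first success), p = 0.15.
P(Y = 7) = (1−p)^6 · p = 0.37715 · 0.15 = 0.056572

0.0566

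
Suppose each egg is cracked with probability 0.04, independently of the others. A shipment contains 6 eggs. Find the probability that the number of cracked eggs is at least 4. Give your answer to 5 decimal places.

X ~ Binomial(6, 0.04); P(X ≥ 4) = Σ C(6,k) p^k (1−p)^(6−k) over k:
  k=4: C(6,4)·0.04^4·0.96^2 = 0.0000354
  k=5: C(6,5)·0.04^5·0.96^1 = 0.0000006
  k=6: C(6,6)·0.04^6·0.96^0 = 0.0000000
Total = 0.0000360

0.00004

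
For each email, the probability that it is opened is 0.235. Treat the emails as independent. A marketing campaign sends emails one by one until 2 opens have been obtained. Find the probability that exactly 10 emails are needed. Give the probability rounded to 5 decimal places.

Y = trial on which the second success occurs; negative binomial, r=2, p=0.235.
P(Y=10) = C(9,1) · p^2 · (1−p)^8
= 9 · 0.055225 · 0.1173 = 0.0583002

0.05830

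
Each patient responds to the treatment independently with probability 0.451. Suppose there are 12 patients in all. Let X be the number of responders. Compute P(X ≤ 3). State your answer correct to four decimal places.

0.1330

X ~ Binomial(12, 0.451); P(X ≤ 3) = Σ C(12,k) p^k (1−p)^(12−k) over k:
  k=0: C(12,0)·0.451^0·0.549^12 = 0.000750
  k=1: C(12,1)·0.451^1·0.549^11 = 0.007390
  k=2: C(12,2)·0.451^2·0.549^10 = 0.033390
  k=3: C(12,3)·0.451^3·0.549^9 = 0.091433
Total = 0.132963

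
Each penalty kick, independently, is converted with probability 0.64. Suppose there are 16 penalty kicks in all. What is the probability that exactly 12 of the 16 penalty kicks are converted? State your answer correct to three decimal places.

X ~ Binomial(n=16, p=0.64).
P(X=12) = C(16,12) · p^12 · (1−p)^4
= 1820 · 0.0047224 · 0.016796 = 0.14436

0.144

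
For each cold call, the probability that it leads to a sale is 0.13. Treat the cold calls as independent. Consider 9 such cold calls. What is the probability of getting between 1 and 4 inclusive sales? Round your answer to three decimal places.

0.711

X ~ Binomial(9, 0.13); P(1 ≤ X ≤ 4) = Σ C(9,k) p^k (1−p)^(9−k) over k:
  k=1: C(9,1)·0.13^1·0.87^8 = 0.38401
  k=2: C(9,2)·0.13^2·0.87^7 = 0.22952
  k=3: C(9,3)·0.13^3·0.87^6 = 0.08002
  k=4: C(9,4)·0.13^4·0.87^5 = 0.01794
Total = 0.71149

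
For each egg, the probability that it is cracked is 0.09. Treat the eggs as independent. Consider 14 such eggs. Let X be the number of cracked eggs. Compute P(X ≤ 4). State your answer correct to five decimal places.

0.99410

X ~ Binomial(14, 0.09); P(X ≤ 4) = Σ C(14,k) p^k (1−p)^(14−k) over k:
  k=0: C(14,0)·0.09^0·0.91^14 = 0.2670420
  k=1: C(14,1)·0.09^1·0.91^13 = 0.3697504
  k=2: C(14,2)·0.09^2·0.91^12 = 0.2376967
  k=3: C(14,3)·0.09^3·0.91^11 = 0.0940339
  k=4: C(14,4)·0.09^4·0.91^10 = 0.0255751
Total = 0.9940980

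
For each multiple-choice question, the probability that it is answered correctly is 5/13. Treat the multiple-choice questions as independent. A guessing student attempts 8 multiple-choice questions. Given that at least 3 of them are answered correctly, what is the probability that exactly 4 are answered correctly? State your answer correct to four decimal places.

X ~ Binomial(8, 0.384615). Want P(X=4 | X≥3) = P(X=4) / P(X≥3).
P(X=4) = C(8,4)·0.384615^4·0.615385^4 = 0.219680
P(X≥3) = 1 − 0.020567 − 0.102836 − 0.224953 = 0.651645
Ratio = 0.219680 / 0.651645 = 0.337117

0.3371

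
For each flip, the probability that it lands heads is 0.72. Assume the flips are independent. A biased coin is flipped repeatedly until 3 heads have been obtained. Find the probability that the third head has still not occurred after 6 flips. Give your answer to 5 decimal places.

Needing more than 6 flips ⇔ fewer than 3 successes in the first 6. With X ~ Binomial(6, 0.72), P(Y > 6) = P(X ≤ 2).
  k=0: C(6,0)·0.72^0·0.28^6 = 0.0004819
  k=1: C(6,1)·0.72^1·0.28^5 = 0.0074349
  k=2: C(6,2)·0.72^2·0.28^4 = 0.0477957
P(X ≤ 2) = 0.0557124

0.05571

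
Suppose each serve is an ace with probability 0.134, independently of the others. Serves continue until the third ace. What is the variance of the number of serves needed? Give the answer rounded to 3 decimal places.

Y = total serves until the third success; negative binomial with r=3, p=0.134.
Var(Y) = r(1−p)/p² = 3·0.866 / 0.134² = 144.68701

144.687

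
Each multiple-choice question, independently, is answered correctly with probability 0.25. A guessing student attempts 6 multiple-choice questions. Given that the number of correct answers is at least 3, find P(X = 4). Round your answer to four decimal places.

0.1945

X ~ Binomial(6, 0.25). Want P(X=4 | X≥3) = P(X=4) / P(X≥3).
P(X=4) = C(6,4)·0.25^4·0.75^2 = 0.032959
P(X≥3) = 1 − 0.177979 − 0.355957 − 0.296631 = 0.169434
Ratio = 0.032959 / 0.169434 = 0.194524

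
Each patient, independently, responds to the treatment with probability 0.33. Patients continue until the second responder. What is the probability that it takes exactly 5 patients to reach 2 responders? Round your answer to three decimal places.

0.131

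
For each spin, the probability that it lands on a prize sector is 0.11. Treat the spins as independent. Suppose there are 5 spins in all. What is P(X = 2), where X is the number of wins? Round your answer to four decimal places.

X ~ Binomial(n=5, p=0.11).
P(X=2) = C(5,2) · p^2 · (1−p)^3
= 10 · 0.0121 · 0.70497 = 0.085301

0.0853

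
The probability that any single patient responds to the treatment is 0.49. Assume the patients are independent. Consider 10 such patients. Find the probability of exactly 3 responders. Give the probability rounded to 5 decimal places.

0.12670

X ~ Binomial(n=10, p=0.49).
P(X=3) = C(10,3) · p^3 · (1−p)^7
= 120 · 0.11765 · 0.0089741 = 0.1266954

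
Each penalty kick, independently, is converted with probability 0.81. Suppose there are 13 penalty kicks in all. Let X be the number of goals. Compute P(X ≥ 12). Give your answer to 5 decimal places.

X ~ Binomial(13, 0.81); P(X ≥ 12) = Σ C(13,k) p^k (1−p)^(13−k) over k:
  k=12: C(13,12)·0.81^12·0.19^1 = 0.1970231
  k=13: C(13,13)·0.81^13·0.19^0 = 0.0646108
Total = 0.2616339

0.26163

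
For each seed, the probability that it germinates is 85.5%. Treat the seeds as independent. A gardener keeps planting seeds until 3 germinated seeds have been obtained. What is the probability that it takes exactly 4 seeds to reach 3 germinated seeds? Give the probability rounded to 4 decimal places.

Y = trial on which the third success occurs; negative binomial, r=3, p=0.855.
P(Y=4) = C(3,2) · p^3 · (1−p)^1
= 3 · 0.62503 · 0.145 = 0.271886

0.2719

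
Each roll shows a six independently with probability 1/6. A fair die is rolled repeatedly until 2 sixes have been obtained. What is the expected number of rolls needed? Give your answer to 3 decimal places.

Y = total rolls until the second success; negative binomial with r=2, p=0.166667.
E[Y] = r / p = 2 / 0.166667 = 12.00000

12.000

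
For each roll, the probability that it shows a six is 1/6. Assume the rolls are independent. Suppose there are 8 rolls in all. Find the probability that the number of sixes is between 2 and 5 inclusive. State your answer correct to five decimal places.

X ~ Binomial(8, 0.166667); P(2 ≤ X ≤ 5) = Σ C(8,k) p^k (1−p)^(8−k) over k:
  k=2: C(8,2)·0.166667^2·0.833333^6 = 0.2604762
  k=3: C(8,3)·0.166667^3·0.833333^5 = 0.1041905
  k=4: C(8,4)·0.166667^4·0.833333^4 = 0.0260476
  k=5: C(8,5)·0.166667^5·0.833333^3 = 0.0041676
Total = 0.3948819

0.39488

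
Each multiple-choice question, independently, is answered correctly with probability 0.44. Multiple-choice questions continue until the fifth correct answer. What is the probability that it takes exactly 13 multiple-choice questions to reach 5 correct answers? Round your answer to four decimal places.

0.0790

Y = trial on which the fifth success occurs; negative binomial, r=5, p=0.44.
P(Y=13) = C(12,4) · p^5 · (1−p)^8
= 495 · 0.016492 · 0.0096717 = 0.078954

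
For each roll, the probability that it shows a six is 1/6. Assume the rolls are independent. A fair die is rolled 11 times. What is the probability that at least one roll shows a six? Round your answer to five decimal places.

0.86541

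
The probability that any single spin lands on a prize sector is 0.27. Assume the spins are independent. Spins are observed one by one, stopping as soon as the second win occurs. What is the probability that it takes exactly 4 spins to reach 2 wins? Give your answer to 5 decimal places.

0.11655

Y = trial on which the second success occurs; negative binomial, r=2, p=0.27.
P(Y=4) = C(3,1) · p^2 · (1−p)^2
= 3 · 0.0729 · 0.5329 = 0.1165452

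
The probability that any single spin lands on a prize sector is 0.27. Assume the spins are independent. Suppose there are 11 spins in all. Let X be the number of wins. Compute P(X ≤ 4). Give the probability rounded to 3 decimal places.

X ~ Binomial(11, 0.27); P(X ≤ 4) = Σ C(11,k) p^k (1−p)^(11−k) over k:
  k=0: C(11,0)·0.27^0·0.73^11 = 0.03137
  k=1: C(11,1)·0.27^1·0.73^10 = 0.12764
  k=2: C(11,2)·0.27^2·0.73^9 = 0.23605
  k=3: C(11,3)·0.27^3·0.73^8 = 0.26191
  k=4: C(11,4)·0.27^4·0.73^7 = 0.19374
Total = 0.85072

0.851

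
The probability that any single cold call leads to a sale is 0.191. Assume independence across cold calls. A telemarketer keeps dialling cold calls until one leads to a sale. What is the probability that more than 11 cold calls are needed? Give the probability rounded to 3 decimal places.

Y = number of cold calls to the first success; geometric, p = 0.191.
P(Y > 11) = P(first 11 all fail) = (1−p)^11 = 0.09715

0.097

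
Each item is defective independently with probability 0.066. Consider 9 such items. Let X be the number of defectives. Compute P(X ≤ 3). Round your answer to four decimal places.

X ~ Binomial(9, 0.066); P(X ≤ 3) = Σ C(9,k) p^k (1−p)^(9−k) over k:
  k=0: C(9,0)·0.066^0·0.934^9 = 0.540906
  k=1: C(9,1)·0.066^1·0.934^8 = 0.344002
  k=2: C(9,2)·0.066^2·0.934^7 = 0.097234
  k=3: C(9,3)·0.066^3·0.934^6 = 0.016032
Total = 0.998175

0.9982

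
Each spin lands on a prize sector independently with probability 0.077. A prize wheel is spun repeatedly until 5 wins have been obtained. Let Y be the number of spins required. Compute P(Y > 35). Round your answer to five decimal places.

0.87161

Needing more than 35 spins ⇔ fewer than 5 successes in the first 35. With X ~ Binomial(35, 0.077), P(Y > 35) = P(X ≤ 4).
  k=0: C(35,0)·0.077^0·0.923^35 = 0.0605424
  k=1: C(35,1)·0.077^1·0.923^34 = 0.1767733
  k=2: C(35,2)·0.077^2·0.923^33 = 0.2507001
  k=3: C(35,3)·0.077^3·0.923^32 = 0.2300574
  k=4: C(35,4)·0.077^4·0.923^31 = 0.1535378
P(X ≤ 4) = 0.8716110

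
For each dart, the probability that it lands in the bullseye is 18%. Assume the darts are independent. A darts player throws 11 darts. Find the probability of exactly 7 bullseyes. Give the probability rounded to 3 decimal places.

0.001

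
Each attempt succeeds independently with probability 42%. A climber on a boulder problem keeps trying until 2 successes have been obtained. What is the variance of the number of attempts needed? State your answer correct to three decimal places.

6.576

Y = total attempts until the second success; negative binomial with r=2, p=0.42.
Var(Y) = r(1−p)/p² = 2·0.58 / 0.42² = 6.57596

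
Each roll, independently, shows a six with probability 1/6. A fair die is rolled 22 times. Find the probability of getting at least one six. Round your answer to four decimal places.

0.9819

P(at least one) = 1 − P(none) = 1 − (1 − 0.166667)^22
= 1 − 0.018114 = 0.981886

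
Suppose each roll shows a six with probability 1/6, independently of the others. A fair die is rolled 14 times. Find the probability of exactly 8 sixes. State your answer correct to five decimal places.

X ~ Binomial(n=14, p=0.166667).
P(X=8) = C(14,8) · p^8 · (1−p)^6
= 3003 · 5.9537e-07 · 0.3349 = 0.0005988

0.00060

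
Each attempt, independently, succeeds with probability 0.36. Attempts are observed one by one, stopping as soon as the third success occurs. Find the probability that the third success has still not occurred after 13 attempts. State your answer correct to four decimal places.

0.0997

Needing more than 13 attempts ⇔ fewer than 3 successes in the first 13. With X ~ Binomial(13, 0.36), P(Y > 13) = P(X ≤ 2).
  k=0: C(13,0)·0.36^0·0.64^13 = 0.003022
  k=1: C(13,1)·0.36^1·0.64^12 = 0.022101
  k=2: C(13,2)·0.36^2·0.64^11 = 0.074590
P(X ≤ 2) = 0.099713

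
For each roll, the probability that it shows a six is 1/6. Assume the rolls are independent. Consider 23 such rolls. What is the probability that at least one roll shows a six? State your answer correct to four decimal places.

0.9849

P(at least one) = 1 − P(none) = 1 − (1 − 0.166667)^23
= 1 − 0.015095 = 0.984905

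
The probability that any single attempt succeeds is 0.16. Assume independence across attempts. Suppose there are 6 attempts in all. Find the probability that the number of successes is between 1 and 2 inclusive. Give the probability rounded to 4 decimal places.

0.5927

X ~ Binomial(6, 0.16); P(1 ≤ X ≤ 2) = Σ C(6,k) p^k (1−p)^(6−k) over k:
  k=1: C(6,1)·0.16^1·0.84^5 = 0.401483
  k=2: C(6,2)·0.16^2·0.84^4 = 0.191183
Total = 0.592666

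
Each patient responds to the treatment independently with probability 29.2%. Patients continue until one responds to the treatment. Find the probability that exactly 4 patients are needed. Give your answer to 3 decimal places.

Geometric (trials to first success), p = 0.292.
P(Y = 4) = (1−p)^3 · p = 0.35489 · 0.292 = 0.10363

0.104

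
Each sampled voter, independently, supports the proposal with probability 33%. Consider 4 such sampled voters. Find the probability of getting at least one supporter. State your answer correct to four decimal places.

0.7985

P(at least one) = 1 − P(none) = 1 − (1 − 0.33)^4
= 1 − 0.201511 = 0.798489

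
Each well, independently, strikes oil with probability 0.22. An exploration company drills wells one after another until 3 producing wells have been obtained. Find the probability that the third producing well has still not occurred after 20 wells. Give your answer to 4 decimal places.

Needing more than 20 wells ⇔ fewer than 3 successes in the first 20. With X ~ Binomial(20, 0.22), P(Y > 20) = P(X ≤ 2).
  k=0: C(20,0)·0.22^0·0.78^20 = 0.006949
  k=1: C(20,1)·0.22^1·0.78^19 = 0.039197
  k=2: C(20,2)·0.22^2·0.78^18 = 0.105027
P(X ≤ 2) = 0.151172

0.1512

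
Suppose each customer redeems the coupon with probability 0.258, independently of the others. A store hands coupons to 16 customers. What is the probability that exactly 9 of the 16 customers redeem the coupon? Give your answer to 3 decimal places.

0.007

X ~ Binomial(n=16, p=0.258).
P(X=9) = C(16,9) · p^9 · (1−p)^7
= 11440 · 5.065e-06 · 0.12383 = 0.00718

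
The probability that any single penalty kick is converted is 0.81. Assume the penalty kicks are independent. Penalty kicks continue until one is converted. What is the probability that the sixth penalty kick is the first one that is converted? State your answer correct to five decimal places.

Geometric (trials to first success), p = 0.81.
P(Y = 6) = (1−p)^5 · p = 0.00024761 · 0.81 = 0.0002006

0.00020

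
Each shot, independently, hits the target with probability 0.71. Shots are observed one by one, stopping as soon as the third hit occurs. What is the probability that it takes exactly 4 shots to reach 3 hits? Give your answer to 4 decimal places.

0.3114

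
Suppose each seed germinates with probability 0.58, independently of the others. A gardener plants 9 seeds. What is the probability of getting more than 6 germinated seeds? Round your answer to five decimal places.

0.19605

X ~ Binomial(9, 0.58); P(X ≥ 7) = Σ C(9,k) p^k (1−p)^(9−k) over k:
  k=7: C(9,7)·0.58^7·0.42^2 = 0.1402158
  k=8: C(9,8)·0.58^8·0.42^1 = 0.0484078
  k=9: C(9,9)·0.58^9·0.42^0 = 0.0074277
Total = 0.1960513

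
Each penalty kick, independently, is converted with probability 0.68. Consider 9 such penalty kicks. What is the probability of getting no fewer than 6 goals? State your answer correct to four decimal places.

X ~ Binomial(9, 0.68); P(X ≥ 6) = Σ C(9,k) p^k (1−p)^(9−k) over k:
  k=6: C(9,6)·0.68^6·0.32^3 = 0.272134
  k=7: C(9,7)·0.68^7·0.32^2 = 0.247836
  k=8: C(9,8)·0.68^8·0.32^1 = 0.131663
  k=9: C(9,9)·0.68^9·0.32^0 = 0.031087
Total = 0.682720

0.6827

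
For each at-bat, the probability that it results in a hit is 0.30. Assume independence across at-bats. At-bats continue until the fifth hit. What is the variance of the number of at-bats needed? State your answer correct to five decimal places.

38.88889

Y = total at-bats until the fifth success; negative binomial with r=5, p=0.30.
Var(Y) = r(1−p)/p² = 5·0.70 / 0.30² = 38.8888889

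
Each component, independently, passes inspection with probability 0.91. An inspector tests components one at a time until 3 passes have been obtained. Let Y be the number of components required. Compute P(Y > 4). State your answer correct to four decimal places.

0.0430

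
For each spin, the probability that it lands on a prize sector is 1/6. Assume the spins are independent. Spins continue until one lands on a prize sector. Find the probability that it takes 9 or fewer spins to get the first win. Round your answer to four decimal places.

0.8062

Y = number of spins to the first success; geometric, p = 0.166667.
P(Y ≤ 9) = 1 − (1−p)^9 = 1 − 0.193807 = 0.806193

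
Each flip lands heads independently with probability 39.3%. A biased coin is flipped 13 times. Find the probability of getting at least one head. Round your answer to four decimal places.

P(at least one) = 1 − P(none) = 1 − (1 − 0.393)^13
= 1 − 0.001519 = 0.998481

0.9985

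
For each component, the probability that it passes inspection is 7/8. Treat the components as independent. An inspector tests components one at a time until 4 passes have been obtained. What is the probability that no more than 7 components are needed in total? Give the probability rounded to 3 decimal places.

Finishing within 7 components ⇔ at least 4 successes in the first 7. With X ~ Binomial(7, 0.875), P(Y ≤ 7) = 1 − P(X ≤ 3).
  k=0: C(7,0)·0.875^0·0.125^7 = 0.00000
  k=1: C(7,1)·0.875^1·0.125^6 = 0.00002
  k=2: C(7,2)·0.875^2·0.125^5 = 0.00049
  k=3: C(7,3)·0.875^3·0.125^4 = 0.00572
1 − 0.00624 = 0.99376

0.994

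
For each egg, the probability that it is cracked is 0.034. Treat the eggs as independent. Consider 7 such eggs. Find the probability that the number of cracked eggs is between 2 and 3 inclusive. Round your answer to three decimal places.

X ~ Binomial(7, 0.034); P(2 ≤ X ≤ 3) = Σ C(7,k) p^k (1−p)^(7−k) over k:
  k=2: C(7,2)·0.034^2·0.966^5 = 0.02042
  k=3: C(7,3)·0.034^3·0.966^4 = 0.00120
Total = 0.02162

0.022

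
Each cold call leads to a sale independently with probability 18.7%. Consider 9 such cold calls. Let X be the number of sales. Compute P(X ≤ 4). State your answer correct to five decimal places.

0.98528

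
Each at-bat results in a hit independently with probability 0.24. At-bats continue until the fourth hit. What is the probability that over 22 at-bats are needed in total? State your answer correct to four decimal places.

Needing more than 22 at-bats ⇔ fewer than 4 successes in the first 22. With X ~ Binomial(22, 0.24), P(Y > 22) = P(X ≤ 3).
  k=0: C(22,0)·0.24^0·0.76^22 = 0.002387
  k=1: C(22,1)·0.24^1·0.76^21 = 0.016585
  k=2: C(22,2)·0.24^2·0.76^20 = 0.054993
  k=3: C(22,3)·0.24^3·0.76^19 = 0.115774
P(X ≤ 3) = 0.189740

0.1897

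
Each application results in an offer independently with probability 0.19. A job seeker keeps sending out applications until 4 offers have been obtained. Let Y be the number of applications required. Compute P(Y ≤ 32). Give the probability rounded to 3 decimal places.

0.882

Finishing within 32 applications ⇔ at least 4 successes in the first 32. With X ~ Binomial(32, 0.19), P(Y ≤ 32) = 1 − P(X ≤ 3).
  k=0: C(32,0)·0.19^0·0.81^32 = 0.00118
  k=1: C(32,1)·0.19^1·0.81^31 = 0.00885
  k=2: C(32,2)·0.19^2·0.81^30 = 0.03218
  k=3: C(32,3)·0.19^3·0.81^29 = 0.07548
1 − 0.11768 = 0.88232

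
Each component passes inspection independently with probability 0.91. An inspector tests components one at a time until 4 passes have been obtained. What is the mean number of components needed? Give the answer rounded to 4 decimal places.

Y = total components until the fourth success; negative binomial with r=4, p=0.91.
E[Y] = r / p = 4 / 0.91 = 4.395604

4.3956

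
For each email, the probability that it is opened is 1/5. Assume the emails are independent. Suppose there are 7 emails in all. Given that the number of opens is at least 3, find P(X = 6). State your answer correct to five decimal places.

0.00242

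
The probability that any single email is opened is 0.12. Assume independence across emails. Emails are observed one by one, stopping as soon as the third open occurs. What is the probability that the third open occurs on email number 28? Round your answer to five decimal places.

Y = trial on which the third success occurs; negative binomial, r=3, p=0.12.
P(Y=28) = C(27,2) · p^3 · (1−p)^25
= 351 · 0.001728 · 0.040932 = 0.0248266

0.02483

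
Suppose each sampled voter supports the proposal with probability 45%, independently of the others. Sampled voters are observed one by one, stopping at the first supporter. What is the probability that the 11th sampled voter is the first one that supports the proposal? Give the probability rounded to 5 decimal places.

Geometric (trials to first success), p = 0.45.
P(Y = 11) = (1−p)^10 · p = 0.002533 · 0.45 = 0.0011398

0.00114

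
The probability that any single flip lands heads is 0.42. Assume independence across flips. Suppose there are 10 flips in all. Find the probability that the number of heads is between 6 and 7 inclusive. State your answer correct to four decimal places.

0.1844

X ~ Binomial(10, 0.42); P(6 ≤ X ≤ 7) = Σ C(10,k) p^k (1−p)^(10−k) over k:
  k=6: C(10,6)·0.42^6·0.58^4 = 0.130445
  k=7: C(10,7)·0.42^7·0.58^3 = 0.053977
Total = 0.184422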